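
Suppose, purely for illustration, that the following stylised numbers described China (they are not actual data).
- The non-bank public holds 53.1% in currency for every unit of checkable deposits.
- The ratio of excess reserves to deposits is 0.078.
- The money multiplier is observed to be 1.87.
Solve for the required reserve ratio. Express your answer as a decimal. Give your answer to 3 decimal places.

0.210

Using m = 1.87. Since m = (1 + c)/(c + rr + e), the denominator satisfies c + rr + e = (1 + c)/m = (1 + 0.531) / 1.87 ≈ 0.818717.
With c = 0.531 and e = 0.078, the required reserve ratio is 0.818717 − 0.531 − 0.078 = 0.209717.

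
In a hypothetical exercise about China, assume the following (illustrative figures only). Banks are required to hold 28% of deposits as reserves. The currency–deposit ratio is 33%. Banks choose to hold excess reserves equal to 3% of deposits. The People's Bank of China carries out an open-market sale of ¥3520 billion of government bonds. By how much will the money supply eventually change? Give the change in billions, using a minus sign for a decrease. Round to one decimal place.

The money multiplier is m = (1 + c) / (rr + e + c) = (1 + 0.33) / (0.28 + 0.03 + 0.33) = 2.078125.
The sale removes 3520 billion of base, so ΔM = m × ΔMB = 2.078125 × (−3520) = -7315 billion.

-7315.0 billion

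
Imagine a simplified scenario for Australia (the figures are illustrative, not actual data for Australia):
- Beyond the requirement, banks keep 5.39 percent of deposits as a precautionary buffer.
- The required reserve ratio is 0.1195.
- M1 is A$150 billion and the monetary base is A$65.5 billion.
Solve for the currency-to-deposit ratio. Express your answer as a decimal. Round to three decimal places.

0.467

Using m = M/MB = 150/65.5 ≈ 2.290076. From m = (1 + c)/(c + rr + e), rearranging gives 1 + c = m·(c + rr + e), so c·(1 − m) = m·(rr + e) − 1.
Hence c = [m·(rr + e) − 1]/(1 − m) = [2.290076 × (0.1195 + 0.0539) − 1] / (1 − 2.290076) ≈ 0.467337.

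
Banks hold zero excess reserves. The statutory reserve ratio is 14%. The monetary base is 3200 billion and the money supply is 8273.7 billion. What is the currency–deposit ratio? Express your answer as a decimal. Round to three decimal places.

Using m = M/MB = 8273.7/3200 ≈ 2.585531. From m = (1 + c)/(c + rr + e), rearranging gives 1 + c = m·(c + rr + e), so c·(1 − m) = m·(rr + e) − 1.
Hence c = [m·(rr + e) − 1]/(1 − m) = [2.585531 × (0.14 + 0) − 1] / (1 − 2.585531) ≈ 0.402405.

0.402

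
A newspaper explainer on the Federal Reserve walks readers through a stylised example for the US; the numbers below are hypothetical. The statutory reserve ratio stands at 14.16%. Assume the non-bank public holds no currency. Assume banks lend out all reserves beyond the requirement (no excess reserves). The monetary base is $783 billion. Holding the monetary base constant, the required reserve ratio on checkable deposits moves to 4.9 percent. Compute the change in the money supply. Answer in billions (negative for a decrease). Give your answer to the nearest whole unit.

$10450 billion

Initially m₁ = 1 / (0.1416) ≈ 7.0621, so M₁ = 7.0621 × 783 = 5529.6243 billion.
After the change m₂ = 1 / (0.049) ≈ 20.4082, so M₂ = 20.4082 × 783 = 15979.6206 billion.
ΔM = M₂ − M₁ = 15979.6206 − 5529.6243 = 10449.9963 billion.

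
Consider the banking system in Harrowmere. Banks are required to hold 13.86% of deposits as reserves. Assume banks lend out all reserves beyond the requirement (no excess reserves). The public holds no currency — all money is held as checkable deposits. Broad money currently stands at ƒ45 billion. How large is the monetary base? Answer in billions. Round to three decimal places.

With no currency drain and no excess reserves, the money multiplier is m = 1/rr = 1/0.1386 ≈ 7.215007.
The monetary base is MB = M / m = 45 / 7.215007 ≈ 6.237 billion.

ƒ6.237 billion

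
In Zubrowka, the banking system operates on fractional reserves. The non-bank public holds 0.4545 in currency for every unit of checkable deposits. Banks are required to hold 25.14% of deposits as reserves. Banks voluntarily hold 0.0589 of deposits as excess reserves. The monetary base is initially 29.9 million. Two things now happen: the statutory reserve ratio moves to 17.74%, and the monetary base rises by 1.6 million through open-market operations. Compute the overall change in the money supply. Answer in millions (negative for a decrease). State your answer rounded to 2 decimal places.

9.46 million

Before: m₁ = (1 + 0.4545) / (0.2514 + 0.0589 + 0.4545) ≈ 1.90180, MB₁ = 29.9, so M₁ = 1.90180 × 29.9 ≈ 56.8638 million.
After: m₂ = (1 + 0.4545) / (0.1774 + 0.0589 + 0.4545) ≈ 2.10553, MB₂ = 29.9 + 1.6 = 31.5, so M₂ = 2.10553 × 31.5 ≈ 66.3242 million.
ΔM = M₂ − M₁ = 66.3242 − 56.8638 = 9.4604 million.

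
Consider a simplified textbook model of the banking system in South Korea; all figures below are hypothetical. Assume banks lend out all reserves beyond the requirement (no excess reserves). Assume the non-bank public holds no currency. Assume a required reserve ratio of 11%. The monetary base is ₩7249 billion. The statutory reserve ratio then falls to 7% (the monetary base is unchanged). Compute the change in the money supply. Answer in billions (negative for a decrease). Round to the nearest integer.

₩37657 billion

Initially m₁ = 1 / (0.11) ≈ 9.09091, so M₁ = 9.09091 × 7249 ≈ 65900.0066 billion.
After the change m₂ = 1 / (0.07) ≈ 14.28571, so M₂ = 14.28571 × 7249 ≈ 103557.1118 billion.
ΔM = M₂ − M₁ = 103557.1118 − 65900.0066 = 37657.1052 billion.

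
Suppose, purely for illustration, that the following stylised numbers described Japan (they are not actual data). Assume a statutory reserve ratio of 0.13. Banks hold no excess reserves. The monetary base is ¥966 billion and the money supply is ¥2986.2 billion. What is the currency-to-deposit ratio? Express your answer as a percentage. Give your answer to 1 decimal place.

Using m = M/MB = 2986.2/966 ≈ 3.091304. From m = (1 + c)/(c + rr + e), rearranging gives 1 + c = m·(c + rr + e), so c·(1 − m) = m·(rr + e) − 1.
Hence c = [m·(rr + e) − 1]/(1 − m) = [3.091304 × (0.13 + 0) − 1] / (1 − 3.091304) ≈ 0.286008.

28.6%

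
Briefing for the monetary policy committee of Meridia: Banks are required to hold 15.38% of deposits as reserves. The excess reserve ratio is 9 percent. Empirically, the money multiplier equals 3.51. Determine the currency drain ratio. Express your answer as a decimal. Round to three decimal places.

Using m = 3.51. From m = (1 + c)/(c + rr + e), rearranging gives 1 + c = m·(c + rr + e), so c·(1 − m) = m·(rr + e) − 1.
Hence c = [m·(rr + e) − 1]/(1 − m) = [3.51 × (0.1538 + 0.09) − 1] / (1 − 3.51) ≈ 0.057475.

0.057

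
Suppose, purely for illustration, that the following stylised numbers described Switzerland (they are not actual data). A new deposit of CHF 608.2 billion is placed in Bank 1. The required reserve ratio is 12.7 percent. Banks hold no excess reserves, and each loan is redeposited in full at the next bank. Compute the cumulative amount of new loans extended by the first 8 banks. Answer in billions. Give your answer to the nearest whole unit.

CHF 2770 billion

Bank i lends (1 − rr)^i of the original deposit: Bank 1 lends 608.2·0.8730 = 530.9586, Bank 2 lends 608.2·0.8730² ≈ 463.5269, and so on.
Summing a geometric series: total = 608.2·[0.8730·(1 − 0.8730^8) / (1 − 0.8730)] ≈ 2770.2835 billion.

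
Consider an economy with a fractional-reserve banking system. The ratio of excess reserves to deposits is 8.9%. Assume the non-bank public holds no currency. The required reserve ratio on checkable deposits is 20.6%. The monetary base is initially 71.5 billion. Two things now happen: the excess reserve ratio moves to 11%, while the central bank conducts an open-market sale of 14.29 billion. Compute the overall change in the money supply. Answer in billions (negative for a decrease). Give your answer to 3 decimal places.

Before: m₁ = 1 / (0.206 + 0.089) ≈ 3.389831, MB₁ = 71.5, so M₁ = 3.389831 × 71.5 ≈ 242.3729 billion.
After: m₂ = 1 / (0.206 + 0.11) ≈ 3.164557, MB₂ = 71.5 − 14.29 = 57.21, so M₂ = 3.164557 × 57.21 ≈ 181.0443 billion.
ΔM = M₂ − M₁ = 181.0443 − 242.3729 = -61.3286 billion.

-61.329 billion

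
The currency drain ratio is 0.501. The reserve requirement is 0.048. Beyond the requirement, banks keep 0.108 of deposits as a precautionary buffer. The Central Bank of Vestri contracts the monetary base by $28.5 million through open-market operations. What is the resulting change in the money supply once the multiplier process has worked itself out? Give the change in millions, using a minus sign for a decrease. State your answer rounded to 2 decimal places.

-65.11 million

The money multiplier is m = (1 + c) / (rr + e + c) = (1 + 0.501) / (0.048 + 0.108 + 0.501) ≈ 2.28463.
The sale removes 28.5 million of base, so ΔM = m × ΔMB = 2.28463 × (−28.5) ≈ -65.112 million.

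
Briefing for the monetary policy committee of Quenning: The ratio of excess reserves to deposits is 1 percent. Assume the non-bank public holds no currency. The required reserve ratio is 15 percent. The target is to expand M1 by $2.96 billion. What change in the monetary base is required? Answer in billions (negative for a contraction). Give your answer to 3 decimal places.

$0.474 billion

The money multiplier is m = 1 / (rr + e) = 1 / (0.15 + 0.01) = 6.25.
ΔMB = ΔM / m = (+2.96) / 6.25 = 0.4736 billion.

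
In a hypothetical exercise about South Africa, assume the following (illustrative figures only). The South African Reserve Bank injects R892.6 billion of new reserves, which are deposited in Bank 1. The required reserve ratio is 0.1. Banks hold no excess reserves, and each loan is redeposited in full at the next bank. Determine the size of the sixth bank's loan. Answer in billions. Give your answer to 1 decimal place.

Each bank lends a fraction (1 − rr) = 0.9000 of the deposit it receives, so Bank 6 receives 892.6·0.9000^5 and lends 892.6·0.9000^6 ≈ 474.3642 billion.

R474.4 billion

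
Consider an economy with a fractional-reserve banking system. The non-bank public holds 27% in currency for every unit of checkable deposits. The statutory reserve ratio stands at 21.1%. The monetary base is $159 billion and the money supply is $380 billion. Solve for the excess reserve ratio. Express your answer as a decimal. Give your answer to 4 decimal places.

Using m = M/MB = 380/159 ≈ 2.389937. Since m = (1 + c)/(c + rr + e), the denominator satisfies c + rr + e = (1 + c)/m = (1 + 0.27) / 2.389937 ≈ 0.531395.
With c = 0.27 and rr = 0.211, the excess reserve ratio is 0.531395 − 0.27 − 0.211 = 0.050395.

0.0504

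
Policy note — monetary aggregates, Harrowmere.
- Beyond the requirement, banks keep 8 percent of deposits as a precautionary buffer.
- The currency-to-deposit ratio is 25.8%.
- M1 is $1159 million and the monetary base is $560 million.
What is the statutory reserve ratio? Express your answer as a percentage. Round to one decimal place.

27.0%

Using m = M/MB = 1159/560 ≈ 2.069643. Since m = (1 + c)/(c + rr + e), the denominator satisfies c + rr + e = (1 + c)/m = (1 + 0.258) / 2.069643 ≈ 0.607834.
With c = 0.258 and e = 0.08, the statutory reserve ratio is 0.607834 − 0.258 − 0.08 = 0.269834.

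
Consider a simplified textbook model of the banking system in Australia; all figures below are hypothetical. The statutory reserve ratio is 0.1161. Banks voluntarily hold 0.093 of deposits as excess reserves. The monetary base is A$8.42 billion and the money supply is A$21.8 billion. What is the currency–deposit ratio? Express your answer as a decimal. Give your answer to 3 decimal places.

0.289

Using m = M/MB = 21.8/8.42 ≈ 2.589074. From m = (1 + c)/(c + rr + e), rearranging gives 1 + c = m·(c + rr + e), so c·(1 − m) = m·(rr + e) − 1.
Hence c = [m·(rr + e) − 1]/(1 − m) = [2.589074 × (0.1161 + 0.093) − 1] / (1 − 2.589074) ≈ 0.288611.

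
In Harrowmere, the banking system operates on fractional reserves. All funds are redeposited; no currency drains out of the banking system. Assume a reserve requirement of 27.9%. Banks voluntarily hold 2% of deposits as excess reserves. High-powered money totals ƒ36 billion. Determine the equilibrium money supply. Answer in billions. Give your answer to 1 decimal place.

ƒ120.4 billion

The money multiplier is m = 1 / (rr + e) = 1 / (0.279 + 0.02) ≈ 3.3445.
So M = m × MB = 3.3445 × 36 = 120.402 billion.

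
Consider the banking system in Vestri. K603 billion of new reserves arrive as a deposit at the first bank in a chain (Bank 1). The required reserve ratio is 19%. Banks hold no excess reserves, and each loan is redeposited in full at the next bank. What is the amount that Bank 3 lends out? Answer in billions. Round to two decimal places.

K320.46 billion

Each bank lends a fraction (1 − rr) = 0.8100 of the deposit it receives, so Bank 3 receives 603·0.8100^2 and lends 603·0.8100^3 ≈ 320.4589 billion.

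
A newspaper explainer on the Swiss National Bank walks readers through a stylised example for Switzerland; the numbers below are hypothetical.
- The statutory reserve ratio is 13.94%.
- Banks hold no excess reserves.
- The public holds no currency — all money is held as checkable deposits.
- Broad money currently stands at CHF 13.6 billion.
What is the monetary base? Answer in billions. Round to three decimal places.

CHF 1.896 billion

With no currency drain and no excess reserves, the money multiplier is m = 1/rr = 1/0.1394 ≈ 7.173601.
The monetary base is MB = M / m = 13.6 / 7.173601 ≈ 1.8958 billion.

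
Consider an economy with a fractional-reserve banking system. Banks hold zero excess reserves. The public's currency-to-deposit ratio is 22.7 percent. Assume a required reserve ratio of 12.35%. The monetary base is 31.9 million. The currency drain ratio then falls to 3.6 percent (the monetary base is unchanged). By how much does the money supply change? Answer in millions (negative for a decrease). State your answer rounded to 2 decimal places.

95.53 million

Initially m₁ = (1 + 0.227) / (0.1235 + 0.227) ≈ 3.50071, so M₁ = 3.50071 × 31.9 ≈ 111.6726 million.
After the change m₂ = (1 + 0.036) / (0.1235 + 0.036) ≈ 6.49530, so M₂ = 6.49530 × 31.9 ≈ 207.2001 million.
ΔM = M₂ − M₁ = 207.2001 − 111.6726 = 95.5275 million.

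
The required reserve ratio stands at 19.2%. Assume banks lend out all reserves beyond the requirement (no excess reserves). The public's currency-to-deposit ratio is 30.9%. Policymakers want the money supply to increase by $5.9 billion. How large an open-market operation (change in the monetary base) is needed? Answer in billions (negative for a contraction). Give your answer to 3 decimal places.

The money multiplier is m = (1 + c) / (rr + c) = (1 + 0.309) / (0.192 + 0.309) ≈ 2.61277.
ΔMB = ΔM / m = (+5.9) / 2.61277 ≈ 2.2581 billion.

$2.258 billion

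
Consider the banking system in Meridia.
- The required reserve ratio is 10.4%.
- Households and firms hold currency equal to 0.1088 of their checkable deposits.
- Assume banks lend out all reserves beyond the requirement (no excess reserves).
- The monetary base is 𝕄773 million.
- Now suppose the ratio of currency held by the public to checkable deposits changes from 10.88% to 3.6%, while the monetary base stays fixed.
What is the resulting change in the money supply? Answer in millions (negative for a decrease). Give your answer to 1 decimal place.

𝕄1692.5 million

Initially m₁ = (1 + 0.1088) / (0.104 + 0.1088) ≈ 5.21053, so M₁ = 5.21053 × 773 ≈ 4027.7397 million.
After the change m₂ = (1 + 0.036) / (0.104 + 0.036) = 7.4, so M₂ = 7.4 × 773 = 5720.2 million.
ΔM = M₂ − M₁ = 5720.2 − 4027.7397 = 1692.4603 million.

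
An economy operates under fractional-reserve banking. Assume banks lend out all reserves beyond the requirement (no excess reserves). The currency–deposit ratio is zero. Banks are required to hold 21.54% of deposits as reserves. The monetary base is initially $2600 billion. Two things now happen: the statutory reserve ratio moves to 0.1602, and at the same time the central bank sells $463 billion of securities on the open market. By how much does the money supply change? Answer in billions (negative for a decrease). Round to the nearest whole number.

$1269 billion

Before: m₁ = 1 / (0.2154) ≈ 4.64253, MB₁ = 2600, so M₁ = 4.64253 × 2600 = 12070.578 billion.
After: m₂ = 1 / (0.1602) ≈ 6.24220, MB₂ = 2600 − 463 = 2137, so M₂ = 6.24220 × 2137 = 13339.5814 billion.
ΔM = M₂ − M₁ = 13339.5814 − 12070.578 = 1269.0034 billion.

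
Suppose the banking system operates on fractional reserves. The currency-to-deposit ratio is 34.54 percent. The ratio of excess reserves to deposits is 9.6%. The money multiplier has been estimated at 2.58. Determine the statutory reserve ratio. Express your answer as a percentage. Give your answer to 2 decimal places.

Using m = 2.58. Since m = (1 + c)/(c + rr + e), the denominator satisfies c + rr + e = (1 + c)/m = (1 + 0.3454) / 2.58 ≈ 0.521473.
With c = 0.3454 and e = 0.096, the statutory reserve ratio is 0.521473 − 0.3454 − 0.096 = 0.080073.

8.01%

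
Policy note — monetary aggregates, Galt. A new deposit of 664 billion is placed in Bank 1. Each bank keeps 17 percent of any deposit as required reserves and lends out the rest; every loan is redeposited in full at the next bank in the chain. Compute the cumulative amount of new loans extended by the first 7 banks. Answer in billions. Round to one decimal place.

2362.2 billion

Bank i lends (1 − rr)^i of the original deposit: Bank 1 lends 664·0.8300 = 551.1200, Bank 2 lends 664·0.8300² = 457.4296, and so on.
Summing a geometric series: total = 664·[0.8300·(1 − 0.8300^7) / (1 − 0.8300)] ≈ 2362.1635 billion.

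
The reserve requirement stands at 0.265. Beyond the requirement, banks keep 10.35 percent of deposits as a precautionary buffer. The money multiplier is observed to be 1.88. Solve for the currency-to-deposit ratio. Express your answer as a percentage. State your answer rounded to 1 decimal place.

34.9%

Using m = 1.88. From m = (1 + c)/(c + rr + e), rearranging gives 1 + c = m·(c + rr + e), so c·(1 − m) = m·(rr + e) − 1.
Hence c = [m·(rr + e) − 1]/(1 − m) = [1.88 × (0.265 + 0.1035) − 1] / (1 − 1.88) ≈ 0.349114.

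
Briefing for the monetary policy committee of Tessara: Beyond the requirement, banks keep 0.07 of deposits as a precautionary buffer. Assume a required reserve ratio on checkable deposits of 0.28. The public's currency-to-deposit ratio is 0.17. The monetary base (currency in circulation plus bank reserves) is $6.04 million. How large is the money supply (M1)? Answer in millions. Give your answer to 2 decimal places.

$13.59 million

The money multiplier is m = (1 + c) / (rr + e + c) = (1 + 0.17) / (0.28 + 0.07 + 0.17) = 2.25.
So M = m × MB = 2.25 × 6.04 = 13.59 million.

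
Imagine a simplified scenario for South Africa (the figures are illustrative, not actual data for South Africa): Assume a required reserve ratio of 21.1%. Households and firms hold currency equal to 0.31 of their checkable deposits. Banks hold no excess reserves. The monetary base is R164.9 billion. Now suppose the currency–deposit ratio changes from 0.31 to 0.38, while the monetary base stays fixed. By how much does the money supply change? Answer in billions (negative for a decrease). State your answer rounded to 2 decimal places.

-29.58 billion

Initially m₁ = (1 + 0.31) / (0.211 + 0.31) ≈ 2.514395, so M₁ = 2.514395 × 164.9 ≈ 414.6237 billion.
After the change m₂ = (1 + 0.38) / (0.211 + 0.38) ≈ 2.335025, so M₂ = 2.335025 × 164.9 ≈ 385.0456 billion.
ΔM = M₂ − M₁ = 385.0456 − 414.6237 = -29.5781 billion.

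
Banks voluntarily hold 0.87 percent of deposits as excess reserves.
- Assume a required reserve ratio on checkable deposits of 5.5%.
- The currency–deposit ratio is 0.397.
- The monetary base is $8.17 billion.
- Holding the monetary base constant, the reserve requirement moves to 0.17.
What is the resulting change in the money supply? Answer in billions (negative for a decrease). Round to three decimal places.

-4.949 billion

Initially m₁ = (1 + 0.397) / (0.055 + 0.0087 + 0.397) ≈ 3.03234, so M₁ = 3.03234 × 8.17 ≈ 24.7742 billion.
After the change m₂ = (1 + 0.397) / (0.17 + 0.0087 + 0.397) ≈ 2.42661, so M₂ = 2.42661 × 8.17 ≈ 19.8254 billion.
ΔM = M₂ − M₁ = 19.8254 − 24.7742 = -4.9488 billion.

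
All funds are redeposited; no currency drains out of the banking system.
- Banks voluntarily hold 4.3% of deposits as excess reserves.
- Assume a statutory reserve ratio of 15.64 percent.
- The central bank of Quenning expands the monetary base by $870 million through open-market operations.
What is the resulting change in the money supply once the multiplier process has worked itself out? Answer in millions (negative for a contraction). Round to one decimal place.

The money multiplier is m = 1 / (rr + e) = 1 / (0.1564 + 0.043) ≈ 5.01505.
The purchase adds 870 million of base, so ΔM = m × ΔMB = 5.01505 × (+870) = 4363.0935 million.

$4363.1 million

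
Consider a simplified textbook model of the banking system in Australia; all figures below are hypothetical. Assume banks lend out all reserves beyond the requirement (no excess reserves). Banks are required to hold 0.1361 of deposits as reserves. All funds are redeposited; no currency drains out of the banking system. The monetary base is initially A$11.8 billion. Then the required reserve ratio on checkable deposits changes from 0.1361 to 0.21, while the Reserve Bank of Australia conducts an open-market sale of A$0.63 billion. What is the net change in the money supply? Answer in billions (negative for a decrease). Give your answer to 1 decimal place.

Before: m₁ = 1 / (0.1361) ≈ 7.3475, MB₁ = 11.8, so M₁ = 7.3475 × 11.8 = 86.7005 billion.
After: m₂ = 1 / (0.21) ≈ 4.7619, MB₂ = 11.8 − 0.63 = 11.17, so M₂ = 4.7619 × 11.17 ≈ 53.1904 billion.
ΔM = M₂ − M₁ = 53.1904 − 86.7005 = -33.5101 billion.

-33.5 billion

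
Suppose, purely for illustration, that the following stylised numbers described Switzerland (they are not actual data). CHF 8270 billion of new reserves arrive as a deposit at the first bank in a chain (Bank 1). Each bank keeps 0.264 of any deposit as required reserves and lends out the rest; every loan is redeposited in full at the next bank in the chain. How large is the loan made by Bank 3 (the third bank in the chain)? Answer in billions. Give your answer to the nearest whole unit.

Each bank lends a fraction (1 − rr) = 0.7360 of the deposit it receives, so Bank 3 receives 8270·0.7360^2 and lends 8270·0.7360^3 ≈ 3297.1519 billion.

CHF 3297 billion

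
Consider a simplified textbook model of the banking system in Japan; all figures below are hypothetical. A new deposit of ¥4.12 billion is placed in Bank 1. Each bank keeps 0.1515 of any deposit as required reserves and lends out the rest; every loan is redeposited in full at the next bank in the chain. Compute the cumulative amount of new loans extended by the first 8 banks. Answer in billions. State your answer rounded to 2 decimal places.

¥16.88 billion

Bank i lends (1 − rr)^i of the original deposit: Bank 1 lends 4.12·0.8485 ≈ 3.4958, Bank 2 lends 4.12·0.8485² ≈ 2.9662, and so on.
Summing a geometric series: total = 4.12·[0.8485·(1 − 0.8485^8) / (1 − 0.8485)] ≈ 16.8753 billion.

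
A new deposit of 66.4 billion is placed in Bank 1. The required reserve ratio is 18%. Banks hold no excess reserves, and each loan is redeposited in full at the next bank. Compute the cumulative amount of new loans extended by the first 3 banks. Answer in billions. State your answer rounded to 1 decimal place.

Bank i lends (1 − rr)^i of the original deposit: Bank 1 lends 66.4·0.8200 = 54.4480, Bank 2 lends 66.4·0.8200² ≈ 44.6474, and so on.
Summing a geometric series: total = 66.4·[0.8200·(1 − 0.8200^3) / (1 − 0.8200)] ≈ 135.7062 billion.

135.7 billion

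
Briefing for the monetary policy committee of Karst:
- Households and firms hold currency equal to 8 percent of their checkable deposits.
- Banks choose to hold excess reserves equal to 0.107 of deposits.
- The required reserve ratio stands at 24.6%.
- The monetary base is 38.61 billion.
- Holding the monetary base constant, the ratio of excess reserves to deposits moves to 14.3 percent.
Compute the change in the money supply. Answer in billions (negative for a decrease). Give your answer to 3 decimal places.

Initially m₁ = (1 + 0.08) / (0.246 + 0.107 + 0.08) ≈ 2.494226, so M₁ = 2.494226 × 38.61 ≈ 96.3021 billion.
After the change m₂ = (1 + 0.08) / (0.246 + 0.143 + 0.08) ≈ 2.302772, so M₂ = 2.302772 × 38.61 ≈ 88.91 billion.
ΔM = M₂ − M₁ = 88.91 − 96.3021 = -7.3921 billion.

-7.392 billion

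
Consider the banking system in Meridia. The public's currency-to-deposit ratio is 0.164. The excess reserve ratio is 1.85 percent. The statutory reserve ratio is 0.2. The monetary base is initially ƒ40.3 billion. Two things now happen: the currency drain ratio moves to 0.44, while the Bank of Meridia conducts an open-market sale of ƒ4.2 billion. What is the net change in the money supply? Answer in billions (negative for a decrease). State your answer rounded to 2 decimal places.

Before: m₁ = (1 + 0.164) / (0.2 + 0.0185 + 0.164) ≈ 3.04314, MB₁ = 40.3, so M₁ = 3.04314 × 40.3 ≈ 122.6385 billion.
After: m₂ = (1 + 0.44) / (0.2 + 0.0185 + 0.44) ≈ 2.18679, MB₂ = 40.3 − 4.2 = 36.1, so M₂ = 2.18679 × 36.1 ≈ 78.9431 billion.
ΔM = M₂ − M₁ = 78.9431 − 122.6385 = -43.6954 billion.

-43.70 billion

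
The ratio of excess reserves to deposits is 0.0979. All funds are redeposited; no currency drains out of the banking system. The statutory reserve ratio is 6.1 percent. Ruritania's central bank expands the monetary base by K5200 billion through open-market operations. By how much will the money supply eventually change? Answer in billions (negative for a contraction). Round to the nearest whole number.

The money multiplier is m = 1 / (rr + e) = 1 / (0.061 + 0.0979) ≈ 6.29327.
The purchase adds 5200 billion of base, so ΔM = m × ΔMB = 6.29327 × (+5200) = 32725.004 billion.

K32725 billion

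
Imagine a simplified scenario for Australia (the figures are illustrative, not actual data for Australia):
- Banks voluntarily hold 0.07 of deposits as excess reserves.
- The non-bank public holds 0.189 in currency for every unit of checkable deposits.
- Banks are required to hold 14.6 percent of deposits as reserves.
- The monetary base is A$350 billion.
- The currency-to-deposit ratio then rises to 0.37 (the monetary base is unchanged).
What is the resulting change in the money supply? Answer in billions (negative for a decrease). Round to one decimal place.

-209.3 billion

Initially m₁ = (1 + 0.189) / (0.146 + 0.07 + 0.189) ≈ 2.93580, so M₁ = 2.93580 × 350 = 1027.53 billion.
After the change m₂ = (1 + 0.37) / (0.146 + 0.07 + 0.37) ≈ 2.33788, so M₂ = 2.33788 × 350 = 818.258 billion.
ΔM = M₂ − M₁ = 818.258 − 1027.53 = -209.272 billion.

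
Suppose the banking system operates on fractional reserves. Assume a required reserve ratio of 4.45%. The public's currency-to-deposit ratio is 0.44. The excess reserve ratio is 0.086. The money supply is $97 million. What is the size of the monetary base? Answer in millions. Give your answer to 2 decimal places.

$38.43 million

The money multiplier is m = (1 + c) / (rr + e + c) = (1 + 0.44) / (0.0445 + 0.086 + 0.44) ≈ 2.52410.
MB = M / m = 97 / 2.52410 ≈ 38.4295 million.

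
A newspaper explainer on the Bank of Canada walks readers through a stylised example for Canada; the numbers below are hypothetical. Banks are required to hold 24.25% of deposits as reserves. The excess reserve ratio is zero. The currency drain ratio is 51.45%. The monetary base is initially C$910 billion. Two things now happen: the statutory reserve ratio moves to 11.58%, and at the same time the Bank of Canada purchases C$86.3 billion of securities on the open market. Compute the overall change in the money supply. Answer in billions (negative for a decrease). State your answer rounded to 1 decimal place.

C$573.3 billion

Before: m₁ = (1 + 0.5145) / (0.2425 + 0.5145) ≈ 2.00066, MB₁ = 910, so M₁ = 2.00066 × 910 = 1820.6006 billion.
After: m₂ = (1 + 0.5145) / (0.1158 + 0.5145) ≈ 2.40282, MB₂ = 910 + 86.3 = 996.3, so M₂ = 2.40282 × 996.3 ≈ 2393.9296 billion.
ΔM = M₂ − M₁ = 2393.9296 − 1820.6006 = 573.329 billion.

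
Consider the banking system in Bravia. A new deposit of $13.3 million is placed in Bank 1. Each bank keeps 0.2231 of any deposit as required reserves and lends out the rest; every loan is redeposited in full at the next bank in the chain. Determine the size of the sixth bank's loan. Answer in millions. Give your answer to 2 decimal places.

$2.92 million

Each bank lends a fraction (1 − rr) = 0.7769 of the deposit it receives, so Bank 6 receives 13.3·0.7769^5 and lends 13.3·0.7769^6 ≈ 2.9244 million.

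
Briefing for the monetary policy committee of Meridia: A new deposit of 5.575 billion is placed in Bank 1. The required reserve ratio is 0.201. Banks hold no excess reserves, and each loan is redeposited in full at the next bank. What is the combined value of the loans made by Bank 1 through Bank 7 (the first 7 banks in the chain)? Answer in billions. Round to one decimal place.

17.6 billion

Bank i lends (1 − rr)^i of the original deposit: Bank 1 lends 5.575·0.7990 ≈ 4.4544, Bank 2 lends 5.575·0.7990² ≈ 3.5591, and so on.
Summing a geometric series: total = 5.575·[0.7990·(1 − 0.7990^7) / (1 − 0.7990)] ≈ 17.5543 billion.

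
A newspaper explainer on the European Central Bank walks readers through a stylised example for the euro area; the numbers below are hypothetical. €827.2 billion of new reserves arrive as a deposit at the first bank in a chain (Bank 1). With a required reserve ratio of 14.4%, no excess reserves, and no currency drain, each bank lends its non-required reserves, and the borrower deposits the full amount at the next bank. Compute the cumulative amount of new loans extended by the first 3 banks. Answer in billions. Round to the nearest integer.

Bank i lends (1 − rr)^i of the original deposit: Bank 1 lends 827.2·0.8560 = 708.0832, Bank 2 lends 827.2·0.8560² ≈ 606.1192, and so on.
Summing a geometric series: total = 827.2·[0.8560·(1 − 0.8560^3) / (1 − 0.8560)] ≈ 1833.0405 billion.

€1833 billion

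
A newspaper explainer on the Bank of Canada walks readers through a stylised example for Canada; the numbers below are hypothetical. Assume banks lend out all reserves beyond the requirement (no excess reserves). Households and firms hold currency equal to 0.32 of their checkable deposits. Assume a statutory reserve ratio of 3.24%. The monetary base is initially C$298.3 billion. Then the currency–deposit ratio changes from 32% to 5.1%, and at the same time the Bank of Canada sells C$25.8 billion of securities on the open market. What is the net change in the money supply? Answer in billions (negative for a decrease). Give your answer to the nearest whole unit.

C$2317 billion

Before: m₁ = (1 + 0.32) / (0.0324 + 0.32) ≈ 3.7457, MB₁ = 298.3, so M₁ = 3.7457 × 298.3 ≈ 1117.3423 billion.
After: m₂ = (1 + 0.051) / (0.0324 + 0.051) ≈ 12.6019, MB₂ = 298.3 − 25.8 = 272.5, so M₂ = 12.6019 × 272.5 ≈ 3434.0177 billion.
ΔM = M₂ − M₁ = 3434.0177 − 1117.3423 = 2316.6754 billion.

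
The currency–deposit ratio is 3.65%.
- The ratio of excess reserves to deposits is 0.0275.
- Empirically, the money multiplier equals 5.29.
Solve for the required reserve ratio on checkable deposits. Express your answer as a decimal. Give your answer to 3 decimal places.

Using m = 5.29. Since m = (1 + c)/(c + rr + e), the denominator satisfies c + rr + e = (1 + c)/m = (1 + 0.0365) / 5.29 ≈ 0.195936.
With c = 0.0365 and e = 0.0275, the required reserve ratio on checkable deposits is 0.195936 − 0.0365 − 0.0275 = 0.131936.

0.132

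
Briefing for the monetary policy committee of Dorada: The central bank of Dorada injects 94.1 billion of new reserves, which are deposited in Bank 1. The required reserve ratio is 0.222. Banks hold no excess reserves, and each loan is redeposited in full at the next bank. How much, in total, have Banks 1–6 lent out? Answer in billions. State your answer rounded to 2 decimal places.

256.64 billion

Bank i lends (1 − rr)^i of the original deposit: Bank 1 lends 94.1·0.7780 = 73.2098, Bank 2 lends 94.1·0.7780² ≈ 56.9572, and so on.
Summing a geometric series: total = 94.1·[0.7780·(1 − 0.7780^6) / (1 − 0.7780)] ≈ 256.6442 billion.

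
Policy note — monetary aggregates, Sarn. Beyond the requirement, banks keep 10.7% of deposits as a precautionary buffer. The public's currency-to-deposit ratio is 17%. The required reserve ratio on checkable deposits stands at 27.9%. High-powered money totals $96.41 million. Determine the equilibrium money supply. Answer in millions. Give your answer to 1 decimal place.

$202.9 million

The money multiplier is m = (1 + c) / (rr + e + c) = (1 + 0.17) / (0.279 + 0.107 + 0.17) ≈ 2.1043.
So M = m × MB = 2.1043 × 96.41 ≈ 202.8756 million.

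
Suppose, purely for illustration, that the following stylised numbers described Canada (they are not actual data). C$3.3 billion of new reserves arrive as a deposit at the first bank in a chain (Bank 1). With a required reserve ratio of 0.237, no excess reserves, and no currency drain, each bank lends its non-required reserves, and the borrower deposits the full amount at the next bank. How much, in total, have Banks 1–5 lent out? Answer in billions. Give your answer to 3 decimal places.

C$7.877 billion

Bank i lends (1 − rr)^i of the original deposit: Bank 1 lends 3.3·0.7630 = 2.5179, Bank 2 lends 3.3·0.7630² ≈ 1.9212, and so on.
Summing a geometric series: total = 3.3·[0.7630·(1 − 0.7630^5) / (1 − 0.7630)] ≈ 7.8767 billion.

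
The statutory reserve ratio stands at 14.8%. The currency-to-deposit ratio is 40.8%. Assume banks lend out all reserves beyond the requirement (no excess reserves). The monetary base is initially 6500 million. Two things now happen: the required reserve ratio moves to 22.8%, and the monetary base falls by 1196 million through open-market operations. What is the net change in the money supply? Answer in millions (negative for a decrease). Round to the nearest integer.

Before: m₁ = (1 + 0.408) / (0.148 + 0.408) ≈ 2.53237, MB₁ = 6500, so M₁ = 2.53237 × 6500 = 16460.405 million.
After: m₂ = (1 + 0.408) / (0.228 + 0.408) ≈ 2.21384, MB₂ = 6500 − 1196 = 5304, so M₂ = 2.21384 × 5304 ≈ 11742.2074 million.
ΔM = M₂ − M₁ = 11742.2074 − 16460.405 = -4718.1976 million.

-4718 million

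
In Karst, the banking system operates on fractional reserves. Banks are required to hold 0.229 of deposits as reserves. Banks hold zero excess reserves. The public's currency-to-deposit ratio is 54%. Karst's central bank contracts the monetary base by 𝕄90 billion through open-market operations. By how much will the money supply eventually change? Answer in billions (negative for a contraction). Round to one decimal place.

The money multiplier is m = (1 + c) / (rr + c) = (1 + 0.54) / (0.229 + 0.54) ≈ 2.0026.
The sale removes 90 billion of base, so ΔM = m × ΔMB = 2.0026 × (−90) = -180.234 billion.

-180.2 billion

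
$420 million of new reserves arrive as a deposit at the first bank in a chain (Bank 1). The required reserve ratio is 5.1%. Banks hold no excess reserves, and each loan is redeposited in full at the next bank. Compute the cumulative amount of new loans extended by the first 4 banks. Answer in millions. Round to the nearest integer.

Bank i lends (1 − rr)^i of the original deposit: Bank 1 lends 420·0.9490 = 398.5800, Bank 2 lends 420·0.9490² ≈ 378.2524, and so on.
Summing a geometric series: total = 420·[0.9490·(1 − 0.9490^4) / (1 − 0.9490)] ≈ 1476.4485 million.

$1476 million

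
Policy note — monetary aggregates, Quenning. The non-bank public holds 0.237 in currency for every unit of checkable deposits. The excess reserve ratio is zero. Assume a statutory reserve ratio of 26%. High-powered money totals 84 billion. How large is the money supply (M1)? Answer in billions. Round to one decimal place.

The money multiplier is m = (1 + c) / (rr + c) = (1 + 0.237) / (0.26 + 0.237) ≈ 2.4889.
So M = m × MB = 2.4889 × 84 = 209.0676 billion.

209.1 billion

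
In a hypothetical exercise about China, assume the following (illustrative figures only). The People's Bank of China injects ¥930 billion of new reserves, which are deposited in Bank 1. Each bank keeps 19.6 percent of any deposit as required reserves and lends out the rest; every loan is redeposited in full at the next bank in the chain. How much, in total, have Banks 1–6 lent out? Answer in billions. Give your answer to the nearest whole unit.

¥2784 billion

Bank i lends (1 − rr)^i of the original deposit: Bank 1 lends 930·0.8040 = 747.7200, Bank 2 lends 930·0.8040² ≈ 601.1669, and so on.
Summing a geometric series: total = 930·[0.8040·(1 − 0.8040^6) / (1 − 0.8040)] ≈ 2784.4662 billion.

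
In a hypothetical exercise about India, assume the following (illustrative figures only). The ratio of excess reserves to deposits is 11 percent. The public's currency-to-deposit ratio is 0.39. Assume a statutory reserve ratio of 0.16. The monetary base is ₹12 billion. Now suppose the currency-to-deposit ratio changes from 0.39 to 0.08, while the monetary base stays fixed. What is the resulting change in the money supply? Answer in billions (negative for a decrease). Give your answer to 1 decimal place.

₹11.8 billion

Initially m₁ = (1 + 0.39) / (0.16 + 0.11 + 0.39) ≈ 2.1061, so M₁ = 2.1061 × 12 = 25.2732 billion.
After the change m₂ = (1 + 0.08) / (0.16 + 0.11 + 0.08) ≈ 3.0857, so M₂ = 3.0857 × 12 = 37.0284 billion.
ΔM = M₂ − M₁ = 37.0284 − 25.2732 = 11.7552 billion.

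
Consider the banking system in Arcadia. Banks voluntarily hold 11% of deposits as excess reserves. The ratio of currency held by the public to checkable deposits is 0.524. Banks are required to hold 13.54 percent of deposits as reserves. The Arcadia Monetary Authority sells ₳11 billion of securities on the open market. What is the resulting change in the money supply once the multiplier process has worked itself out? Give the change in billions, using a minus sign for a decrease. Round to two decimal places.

-21.79 billion

The money multiplier is m = (1 + c) / (rr + e + c) = (1 + 0.524) / (0.1354 + 0.11 + 0.524) ≈ 1.98076.
The sale removes 11 billion of base, so ΔM = m × ΔMB = 1.98076 × (−11) ≈ -21.7884 billion.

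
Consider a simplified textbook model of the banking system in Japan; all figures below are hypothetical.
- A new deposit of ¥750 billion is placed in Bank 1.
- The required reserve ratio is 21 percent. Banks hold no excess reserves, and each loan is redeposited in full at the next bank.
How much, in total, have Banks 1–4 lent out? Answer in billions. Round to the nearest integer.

¥1722 billion

Bank i lends (1 − rr)^i of the original deposit: Bank 1 lends 750·0.7900 = 592.5000, Bank 2 lends 750·0.7900² = 468.0750, and so on.
Summing a geometric series: total = 750·[0.7900·(1 − 0.7900^4) / (1 − 0.7900)] ≈ 1722.4799 billion.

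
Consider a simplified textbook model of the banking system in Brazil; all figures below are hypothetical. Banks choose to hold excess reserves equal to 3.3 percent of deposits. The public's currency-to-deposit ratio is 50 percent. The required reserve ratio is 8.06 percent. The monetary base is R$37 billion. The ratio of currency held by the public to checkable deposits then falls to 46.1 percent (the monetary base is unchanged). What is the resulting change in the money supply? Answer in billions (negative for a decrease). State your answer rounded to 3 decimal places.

Initially m₁ = (1 + 0.5) / (0.0806 + 0.033 + 0.5) ≈ 2.444589, so M₁ = 2.444589 × 37 ≈ 90.4498 billion.
After the change m₂ = (1 + 0.461) / (0.0806 + 0.033 + 0.461) ≈ 2.542638, so M₂ = 2.542638 × 37 ≈ 94.0776 billion.
ΔM = M₂ − M₁ = 94.0776 − 90.4498 = 3.6278 billion.

R$3.628 billion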